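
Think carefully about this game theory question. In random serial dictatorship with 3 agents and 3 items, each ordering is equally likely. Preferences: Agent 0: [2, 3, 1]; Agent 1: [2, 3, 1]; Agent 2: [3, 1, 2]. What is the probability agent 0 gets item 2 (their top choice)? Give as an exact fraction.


Step 1: Agent 0 wants item 2
Step 2: There are 6 possible orderings of agents
Step 3: In 3 orderings, agent 0 gets item 2
Step 4: Probability = 3/6 = 1/2

1/2


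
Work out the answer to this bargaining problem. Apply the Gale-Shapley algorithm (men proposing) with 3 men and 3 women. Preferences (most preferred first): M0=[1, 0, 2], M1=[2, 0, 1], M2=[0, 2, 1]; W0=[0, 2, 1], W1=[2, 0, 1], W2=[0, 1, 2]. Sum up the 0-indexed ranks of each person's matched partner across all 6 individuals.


Step 1: Run Gale-Shapley (men propose, women hold best offer):
  M0 proposes to W1; she accepts
  M1 proposes to W2; she accepts
  M2 proposes to W0; she accepts
Step 2: Final matching: W0-M2, W1-M0, W2-M1
Step 3: 0-indexed ranks (man's rank of his match, then woman's): 0 + 1 + 0 + 1 + 0 + 1
Step 4: Total rank sum = 3

3


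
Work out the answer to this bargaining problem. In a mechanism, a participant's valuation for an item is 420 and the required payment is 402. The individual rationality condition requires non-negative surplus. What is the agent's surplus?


Step 1: Surplus = value - payment = 420 - 402 = 18
Step 2: IR is satisfied (surplus >= 0)

18


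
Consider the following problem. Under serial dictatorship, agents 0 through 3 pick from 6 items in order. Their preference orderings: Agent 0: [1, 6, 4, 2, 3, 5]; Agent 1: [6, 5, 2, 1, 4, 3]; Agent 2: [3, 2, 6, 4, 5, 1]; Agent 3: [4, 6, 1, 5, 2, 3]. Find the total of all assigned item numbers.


Step 1: Agent 0 picks item 1
Step 2: Agent 1 picks item 6
Step 3: Agent 2 picks item 3
Step 4: Agent 3 picks item 4
Step 5: Sum = 1 + 6 + 3 + 4 = 14

14


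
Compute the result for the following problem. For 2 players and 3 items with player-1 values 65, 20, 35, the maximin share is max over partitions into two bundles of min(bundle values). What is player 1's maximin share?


Step 1: Item values = 65, 20, 35
Step 2: Enumerate all 2-bundle partitions and take the smaller bundle:
  Partition 1: {65} vs {20,35} -> bundles 65, 55; min = 55
  Partition 2: {20} vs {65,35} -> bundles 20, 100; min = 20
  Partition 3: {35} vs {65,20} -> bundles 35, 85; min = 35
Step 3: MMS = max(55, 20, 35) = 55

55


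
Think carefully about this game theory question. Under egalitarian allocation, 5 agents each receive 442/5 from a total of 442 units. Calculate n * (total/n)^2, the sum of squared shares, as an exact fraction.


Step 1: Each agent's share = 442/5
Step 2: Square of each share = (442/5)^2 = 195364/25
Step 3: Sum of squares = 5 * 195364/25 = 195364/5

195364/5


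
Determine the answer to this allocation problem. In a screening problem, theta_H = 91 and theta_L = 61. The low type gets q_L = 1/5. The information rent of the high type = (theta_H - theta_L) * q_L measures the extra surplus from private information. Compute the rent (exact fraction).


Step 1: theta_H - theta_L = 91 - 61 = 30
Step 2: Information rent = (theta_H - theta_L) * q_L
Step 3: = 30 * 1/5
Step 4: = 6

6


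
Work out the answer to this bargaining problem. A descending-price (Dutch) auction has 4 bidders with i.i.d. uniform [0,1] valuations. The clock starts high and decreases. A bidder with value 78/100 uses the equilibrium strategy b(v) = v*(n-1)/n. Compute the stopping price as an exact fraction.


Step 1: Dutch auctions are strategically equivalent to first-price auctions
Step 2: The equilibrium bid is b(v) = v*(n-1)/n
Step 3: b = 39/50 * 3/4
Step 4: b = 117/200

117/200


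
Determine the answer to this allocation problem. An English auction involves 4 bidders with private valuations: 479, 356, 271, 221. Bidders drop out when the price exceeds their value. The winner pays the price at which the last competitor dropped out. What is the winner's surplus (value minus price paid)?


Step 1: Identify the highest value: 479
Step 2: Identify the second-highest value: 356
Step 3: The final price = second-highest value = 356
Step 4: Surplus = 479 - 356 = 123

123


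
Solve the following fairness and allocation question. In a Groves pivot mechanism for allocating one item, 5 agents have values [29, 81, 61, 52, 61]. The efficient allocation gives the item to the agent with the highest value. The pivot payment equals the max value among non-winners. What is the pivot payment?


Step 1: The efficient winner is agent 1 with value 81
Step 2: Other agents' values: [29, 61, 52, 61]
Step 3: Pivot payment = max(others) = 61
Step 4: The winner pays 61

61


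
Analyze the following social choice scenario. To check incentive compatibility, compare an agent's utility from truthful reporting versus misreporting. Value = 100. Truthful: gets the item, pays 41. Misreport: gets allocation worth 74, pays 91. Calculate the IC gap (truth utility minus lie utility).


Step 1: U(truth) = value - payment = 100 - 41 = 59
Step 2: U(lie) = allocation - payment = 74 - 91 = -17
Step 3: IC gap = 59 - (-17) = 76

76


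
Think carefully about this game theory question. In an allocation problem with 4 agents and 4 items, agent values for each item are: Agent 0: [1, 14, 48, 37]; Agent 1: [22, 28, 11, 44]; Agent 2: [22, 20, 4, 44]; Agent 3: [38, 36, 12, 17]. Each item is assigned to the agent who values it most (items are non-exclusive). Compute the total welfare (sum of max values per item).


Step 1: For each item, find the maximum value among all agents.
Step 2: Item 0 -> Agent 3 (value 38)
Step 3: Item 1 -> Agent 3 (value 36)
Step 4: Item 2 -> Agent 0 (value 48)
Step 5: Item 3 -> Agent 1 (value 44)
Step 6: Total welfare = 38 + 36 + 48 + 44 = 166

166


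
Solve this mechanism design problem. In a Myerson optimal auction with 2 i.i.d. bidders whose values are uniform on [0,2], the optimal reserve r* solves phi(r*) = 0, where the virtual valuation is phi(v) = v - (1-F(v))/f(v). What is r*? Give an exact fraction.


Step 1: For U[0,2], F(v) = v/2 and f(v) = 1/2
Step 2: phi(v) = v - (1 - v/2)/(1/2) = v - (2 - v) = 2v - 2
Step 3: Set phi(r*) = 0: 2r* - 2 = 0
Step 4: r* = 2/2 = 1 (the number of bidders n = 2 does not enter)

1


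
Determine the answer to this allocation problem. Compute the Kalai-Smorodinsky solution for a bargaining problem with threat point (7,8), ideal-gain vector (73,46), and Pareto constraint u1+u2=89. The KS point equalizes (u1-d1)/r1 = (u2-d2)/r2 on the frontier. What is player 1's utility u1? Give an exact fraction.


Step 1: At the KS point, (u1-d1)/r1 = (u2-d2)/r2 = t and u1+u2 = 89
Step 2: u1 = d1 + r1*t and u2 = d2 + r2*t, so (d1 + r1*t) + (d2 + r2*t) = 89
Step 3: t = (89 - 7 - 8)/(73 + 46) = 74/119
Step 4: u1 = d1 + r1*t = 7 + 73 * 74/119 = 6235/119
Step 5: (Check: u2 = d2 + r2*t = 4356/119; u1+u2 = 6235/119 + 4356/119 = 89, on the frontier.)

6235/119


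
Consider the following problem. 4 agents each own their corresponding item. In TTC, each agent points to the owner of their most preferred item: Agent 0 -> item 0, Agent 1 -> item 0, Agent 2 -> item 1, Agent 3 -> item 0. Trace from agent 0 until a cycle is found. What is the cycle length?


Step 1: Trace the pointer graph from agent 0: 0 -> 0
Step 2: A cycle is detected when we revisit agent 0
Step 3: The cycle is: 0 -> 0
Step 4: Cycle length = 1

1


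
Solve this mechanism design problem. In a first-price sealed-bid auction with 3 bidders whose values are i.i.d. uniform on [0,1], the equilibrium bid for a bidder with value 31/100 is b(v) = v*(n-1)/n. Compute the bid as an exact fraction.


Step 1: The symmetric BNE bidding function is b(v) = v * (n-1) / n
Step 2: Substitute v = 31/100 and n = 3
Step 3: b = 31/100 * 2/3
Step 4: b = 31/150

31/150


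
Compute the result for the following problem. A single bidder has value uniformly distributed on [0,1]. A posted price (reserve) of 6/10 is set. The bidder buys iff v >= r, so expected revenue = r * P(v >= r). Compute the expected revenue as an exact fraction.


Step 1: Posted price r = 3/5, value support [0,1]
Step 2: P(v >= r) = (1 - 3/5)/1 = 2/5
Step 3: Expected revenue = r * P(v >= r) = 3/5 * 2/5
Step 4: Revenue = 6/25

6/25


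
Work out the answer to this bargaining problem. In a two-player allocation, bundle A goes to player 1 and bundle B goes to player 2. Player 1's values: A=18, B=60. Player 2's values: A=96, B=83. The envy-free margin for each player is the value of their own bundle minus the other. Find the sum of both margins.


Step 1: Player 1's margin = v1(A) - v1(B) = 18 - 60 = -42
Step 2: Player 2's margin = v2(B) - v2(A) = 83 - 96 = -13
Step 3: Total margin = -42 + -13 = -55

-55


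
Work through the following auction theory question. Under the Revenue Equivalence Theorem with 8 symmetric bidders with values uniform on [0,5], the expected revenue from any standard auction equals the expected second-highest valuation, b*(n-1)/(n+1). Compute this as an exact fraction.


Step 1: By Revenue Equivalence, expected revenue = b*(n-1)/(n+1)
Step 2: Substituting n = 8, b = 5
Step 3: Revenue = 5*(8-1)/(8+1) = 5*7/9
Step 4: Revenue = 35/9

35/9


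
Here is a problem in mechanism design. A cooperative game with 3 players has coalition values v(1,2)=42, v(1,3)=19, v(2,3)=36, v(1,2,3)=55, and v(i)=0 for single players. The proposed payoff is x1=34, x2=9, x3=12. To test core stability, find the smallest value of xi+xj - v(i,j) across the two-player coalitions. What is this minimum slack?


Step 1: Slack for coalition (1,2): x1+x2 - v12 = 43 - 42 = 1
Step 2: Slack for coalition (1,3): x1+x3 - v13 = 46 - 19 = 27
Step 3: Slack for coalition (2,3): x2+x3 - v23 = 21 - 36 = -15
Step 4: Minimum slack = min(1, 27, -15) = -15, attained by (2,3); coalition (2,3) can block (slack < 0), so the allocation is not in the core

-15


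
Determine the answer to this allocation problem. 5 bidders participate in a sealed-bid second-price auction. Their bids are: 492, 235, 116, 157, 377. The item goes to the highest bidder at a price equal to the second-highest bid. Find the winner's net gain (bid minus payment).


Step 1: Sort bids in descending order: 492, 377, 235, 157, 116
Step 2: The winning bid is the highest: 492
Step 3: The payment equals the second-highest bid: 377
Step 4: Surplus = winner's bid - payment = 492 - 377 = 115

115


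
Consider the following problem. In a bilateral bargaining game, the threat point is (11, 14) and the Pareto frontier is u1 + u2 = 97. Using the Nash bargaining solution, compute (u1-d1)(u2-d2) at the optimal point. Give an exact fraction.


Step 1: The Nash solution splits surplus symmetrically above the disagreement point
Step 2: u1 = (total + d1 - d2)/2 = (97 + 11 - 14)/2 = 47
Step 3: u2 = (total - d1 + d2)/2 = (97 - 11 + 14)/2 = 50
Step 4: Nash product = (47 - 11) * (50 - 14)
Step 5: = 36 * 36 = 1296

1296


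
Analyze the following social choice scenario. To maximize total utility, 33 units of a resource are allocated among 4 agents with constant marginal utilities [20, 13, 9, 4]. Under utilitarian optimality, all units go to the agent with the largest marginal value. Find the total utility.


Step 1: The marginal utilities are [20, 13, 9, 4]
Step 2: The highest marginal utility is 20
Step 3: All 33 units go to that agent
Step 4: Total utility = 20 * 33 = 660

660


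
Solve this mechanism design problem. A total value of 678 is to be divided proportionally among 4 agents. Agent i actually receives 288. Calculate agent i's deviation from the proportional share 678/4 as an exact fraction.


Step 1: Proportional share = 678/4 = 339/2
Step 2: Agent's actual allocation = 288
Step 3: Excess = 288 - 339/2 = 237/2

237/2


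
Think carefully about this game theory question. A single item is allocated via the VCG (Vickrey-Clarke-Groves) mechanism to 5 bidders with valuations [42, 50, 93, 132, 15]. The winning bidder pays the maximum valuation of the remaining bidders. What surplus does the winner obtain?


Step 1: The winner is the agent with the highest value: agent 3 with value 132
Step 2: Values of other agents: [42, 50, 93, 15]
Step 3: VCG payment = max of others' values = 93
Step 4: Surplus = 132 - 93 = 39

39


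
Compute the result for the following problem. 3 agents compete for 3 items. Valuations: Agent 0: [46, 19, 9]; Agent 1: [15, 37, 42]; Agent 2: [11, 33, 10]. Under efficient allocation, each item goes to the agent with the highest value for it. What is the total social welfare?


Step 1: For each item, find the maximum value among all agents.
Step 2: Item 0 -> Agent 0 (value 46)
Step 3: Item 1 -> Agent 1 (value 37)
Step 4: Item 2 -> Agent 1 (value 42)
Step 5: Total welfare = 46 + 37 + 42 = 125

125


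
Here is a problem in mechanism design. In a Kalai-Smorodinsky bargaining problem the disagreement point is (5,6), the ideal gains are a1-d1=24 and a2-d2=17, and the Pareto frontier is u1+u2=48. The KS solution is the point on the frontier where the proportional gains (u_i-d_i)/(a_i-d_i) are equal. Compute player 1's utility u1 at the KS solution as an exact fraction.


Step 1: At the KS point, (u1-d1)/r1 = (u2-d2)/r2 = t and u1+u2 = 48
Step 2: u1 = d1 + r1*t and u2 = d2 + r2*t, so (d1 + r1*t) + (d2 + r2*t) = 48
Step 3: t = (48 - 5 - 6)/(24 + 17) = 37/41
Step 4: u1 = d1 + r1*t = 5 + 24 * 37/41 = 1093/41
Step 5: (Check: u2 = d2 + r2*t = 875/41; u1+u2 = 1093/41 + 875/41 = 48, on the frontier.)

1093/41


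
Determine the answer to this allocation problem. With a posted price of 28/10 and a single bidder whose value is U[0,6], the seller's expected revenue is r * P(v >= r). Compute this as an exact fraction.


Step 1: Posted price r = 14/5, value support [0,6]
Step 2: P(v >= r) = (6 - 14/5)/6 = 8/15
Step 3: Expected revenue = r * P(v >= r) = 14/5 * 8/15
Step 4: Revenue = 112/75

112/75


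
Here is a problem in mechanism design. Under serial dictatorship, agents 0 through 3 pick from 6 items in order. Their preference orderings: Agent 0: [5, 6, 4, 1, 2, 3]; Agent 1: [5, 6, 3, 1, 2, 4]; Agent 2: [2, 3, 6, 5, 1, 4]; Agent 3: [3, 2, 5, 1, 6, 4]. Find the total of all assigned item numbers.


Step 1: Agent 0 picks item 5
Step 2: Agent 1 picks item 6
Step 3: Agent 2 picks item 2
Step 4: Agent 3 picks item 3
Step 5: Sum = 5 + 6 + 2 + 3 = 16

16


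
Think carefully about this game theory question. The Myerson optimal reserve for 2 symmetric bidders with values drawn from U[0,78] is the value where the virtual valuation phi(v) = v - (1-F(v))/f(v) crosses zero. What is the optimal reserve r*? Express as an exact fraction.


Step 1: For U[0,78], F(v) = v/78 and f(v) = 1/78
Step 2: phi(v) = v - (1 - v/78)/(1/78) = v - (78 - v) = 2v - 78
Step 3: Set phi(r*) = 0: 2r* - 78 = 0
Step 4: r* = 78/2 = 39 (the number of bidders n = 2 does not enter)

39


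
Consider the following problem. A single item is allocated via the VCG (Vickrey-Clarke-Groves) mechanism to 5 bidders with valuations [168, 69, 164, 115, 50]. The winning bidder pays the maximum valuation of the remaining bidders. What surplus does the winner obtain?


Step 1: The winner is the agent with the highest value: agent 0 with value 168
Step 2: Values of other agents: [69, 164, 115, 50]
Step 3: VCG payment = max of others' values = 164
Step 4: Surplus = 168 - 164 = 4

4


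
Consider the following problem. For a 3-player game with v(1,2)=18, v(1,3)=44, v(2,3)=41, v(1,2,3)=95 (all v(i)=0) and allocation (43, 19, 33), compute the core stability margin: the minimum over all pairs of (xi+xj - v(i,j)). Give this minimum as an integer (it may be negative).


Step 1: Slack for coalition (1,2): x1+x2 - v12 = 62 - 18 = 44
Step 2: Slack for coalition (1,3): x1+x3 - v13 = 76 - 44 = 32
Step 3: Slack for coalition (2,3): x2+x3 - v23 = 52 - 41 = 11
Step 4: Minimum slack = min(44, 32, 11) = 11, attained by (2,3); no pair can gain by deviating, so the allocation is in the core

11


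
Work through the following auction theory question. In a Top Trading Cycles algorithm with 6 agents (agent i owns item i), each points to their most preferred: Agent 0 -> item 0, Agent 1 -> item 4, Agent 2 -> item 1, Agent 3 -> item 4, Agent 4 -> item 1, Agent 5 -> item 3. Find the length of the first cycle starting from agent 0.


Step 1: Trace the pointer graph from agent 0: 0 -> 0
Step 2: A cycle is detected when we revisit agent 0
Step 3: The cycle is: 0 -> 0
Step 4: Cycle length = 1

1


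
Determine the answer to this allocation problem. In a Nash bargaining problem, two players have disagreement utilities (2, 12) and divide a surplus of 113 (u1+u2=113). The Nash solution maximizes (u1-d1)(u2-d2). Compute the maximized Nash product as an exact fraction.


Step 1: The Nash solution splits surplus symmetrically above the disagreement point
Step 2: u1 = (total + d1 - d2)/2 = (113 + 2 - 12)/2 = 103/2
Step 3: u2 = (total - d1 + d2)/2 = (113 - 2 + 12)/2 = 123/2
Step 4: Nash product = (103/2 - 2) * (123/2 - 12)
Step 5: = 99/2 * 99/2 = 9801/4

9801/4


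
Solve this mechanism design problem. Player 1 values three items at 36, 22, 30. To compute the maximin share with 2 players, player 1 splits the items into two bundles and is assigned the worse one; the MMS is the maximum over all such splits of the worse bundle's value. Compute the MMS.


Step 1: Item values = 36, 22, 30
Step 2: Enumerate all 2-bundle partitions and take the smaller bundle:
  Partition 1: {36} vs {22,30} -> bundles 36, 52; min = 36
  Partition 2: {22} vs {36,30} -> bundles 22, 66; min = 22
  Partition 3: {30} vs {36,22} -> bundles 30, 58; min = 30
Step 3: MMS = max(36, 22, 30) = 36

36


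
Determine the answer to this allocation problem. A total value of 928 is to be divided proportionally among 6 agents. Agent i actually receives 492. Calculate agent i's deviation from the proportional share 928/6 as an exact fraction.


Step 1: Proportional share = 928/6 = 464/3
Step 2: Agent's actual allocation = 492
Step 3: Excess = 492 - 464/3 = 1012/3

1012/3


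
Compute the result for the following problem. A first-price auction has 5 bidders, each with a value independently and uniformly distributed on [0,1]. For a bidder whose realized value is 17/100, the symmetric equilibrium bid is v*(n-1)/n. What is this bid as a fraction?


Step 1: The symmetric BNE bidding function is b(v) = v * (n-1) / n
Step 2: Substitute v = 17/100 and n = 5
Step 3: b = 17/100 * 4/5
Step 4: b = 17/125

17/125


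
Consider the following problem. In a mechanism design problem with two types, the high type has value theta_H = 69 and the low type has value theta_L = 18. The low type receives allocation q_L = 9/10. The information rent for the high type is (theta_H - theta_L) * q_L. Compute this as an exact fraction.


Step 1: theta_H - theta_L = 69 - 18 = 51
Step 2: Information rent = (theta_H - theta_L) * q_L
Step 3: = 51 * 9/10
Step 4: = 459/10

459/10


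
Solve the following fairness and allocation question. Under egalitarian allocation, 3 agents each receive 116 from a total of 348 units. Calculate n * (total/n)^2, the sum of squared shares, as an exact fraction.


Step 1: Each agent's share = 348/3 = 116
Step 2: Square of each share = (116)^2 = 13456
Step 3: Sum of squares = 3 * 13456 = 40368

40368


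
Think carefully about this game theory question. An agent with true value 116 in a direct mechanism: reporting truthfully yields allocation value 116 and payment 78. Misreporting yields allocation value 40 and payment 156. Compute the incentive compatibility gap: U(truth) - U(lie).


Step 1: U(truth) = value - payment = 116 - 78 = 38
Step 2: U(lie) = allocation - payment = 40 - 156 = -116
Step 3: IC gap = 38 - (-116) = 154

154


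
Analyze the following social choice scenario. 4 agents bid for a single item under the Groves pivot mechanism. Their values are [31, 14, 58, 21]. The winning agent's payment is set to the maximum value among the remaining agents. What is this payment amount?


Step 1: The efficient winner is agent 2 with value 58
Step 2: Other agents' values: [31, 14, 21]
Step 3: Pivot payment = max(others) = 31
Step 4: The winner pays 31

31


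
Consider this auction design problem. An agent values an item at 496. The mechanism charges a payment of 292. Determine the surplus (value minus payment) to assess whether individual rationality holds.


Step 1: Surplus = value - payment = 496 - 292 = 204
Step 2: IR is satisfied (surplus >= 0)

204


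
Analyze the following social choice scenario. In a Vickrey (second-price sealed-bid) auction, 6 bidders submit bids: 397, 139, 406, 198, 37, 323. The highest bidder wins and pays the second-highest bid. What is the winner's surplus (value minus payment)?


Step 1: Sort bids in descending order: 406, 397, 323, 198, 139, 37
Step 2: The winning bid is the highest: 406
Step 3: The payment equals the second-highest bid: 397
Step 4: Surplus = winner's bid - payment = 406 - 397 = 9

9


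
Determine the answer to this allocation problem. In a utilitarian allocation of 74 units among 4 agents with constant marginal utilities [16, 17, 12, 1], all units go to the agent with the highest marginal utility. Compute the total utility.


Step 1: The marginal utilities are [16, 17, 12, 1]
Step 2: The highest marginal utility is 17
Step 3: All 74 units go to that agent
Step 4: Total utility = 17 * 74 = 1258

1258


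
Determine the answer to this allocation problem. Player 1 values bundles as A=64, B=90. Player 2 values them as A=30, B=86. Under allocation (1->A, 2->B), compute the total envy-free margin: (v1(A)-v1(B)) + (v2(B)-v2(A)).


Step 1: Player 1's margin = v1(A) - v1(B) = 64 - 90 = -26
Step 2: Player 2's margin = v2(B) - v2(A) = 86 - 30 = 56
Step 3: Total margin = -26 + 56 = 30

30


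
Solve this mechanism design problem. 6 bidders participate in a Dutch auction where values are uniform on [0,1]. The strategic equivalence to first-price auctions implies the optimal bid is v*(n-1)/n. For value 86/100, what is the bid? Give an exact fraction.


Step 1: Dutch auctions are strategically equivalent to first-price auctions
Step 2: The equilibrium bid is b(v) = v*(n-1)/n
Step 3: b = 43/50 * 5/6
Step 4: b = 43/60

43/60


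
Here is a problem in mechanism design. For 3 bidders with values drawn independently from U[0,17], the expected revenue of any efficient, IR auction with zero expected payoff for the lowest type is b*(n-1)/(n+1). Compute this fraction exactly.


Step 1: By Revenue Equivalence, expected revenue = b*(n-1)/(n+1)
Step 2: Substituting n = 3, b = 17
Step 3: Revenue = 17*(3-1)/(3+1) = 17*2/4
Step 4: Revenue = 34/4 = 17/2

17/2


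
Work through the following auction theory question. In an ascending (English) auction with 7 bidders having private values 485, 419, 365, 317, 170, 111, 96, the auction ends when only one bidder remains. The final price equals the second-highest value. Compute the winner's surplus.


Step 1: Identify the highest value: 485
Step 2: Identify the second-highest value: 419
Step 3: The final price = second-highest value = 419
Step 4: Surplus = 485 - 419 = 66

66


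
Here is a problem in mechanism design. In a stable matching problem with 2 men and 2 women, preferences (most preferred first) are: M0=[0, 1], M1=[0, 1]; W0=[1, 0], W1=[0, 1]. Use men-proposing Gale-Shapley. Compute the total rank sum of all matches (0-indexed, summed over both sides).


Step 1: Run Gale-Shapley (men propose, women hold best offer):
  M0 proposes to W0; she accepts
  M1 proposes to W0; she switches from M0
  M0 proposes to W1; she accepts
Step 2: Final matching: W0-M1, W1-M0
Step 3: 0-indexed ranks (man's rank of his match, then woman's): 0 + 0 + 1 + 0
Step 4: Total rank sum = 1

1


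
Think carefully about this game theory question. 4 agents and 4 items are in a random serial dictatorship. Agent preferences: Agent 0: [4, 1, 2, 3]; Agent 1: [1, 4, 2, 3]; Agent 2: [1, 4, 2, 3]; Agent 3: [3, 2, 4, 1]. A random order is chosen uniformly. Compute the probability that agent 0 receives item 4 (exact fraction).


Step 1: Agent 0 wants item 4
Step 2: There are 24 possible orderings of agents
Step 3: In 16 orderings, agent 0 gets item 4
Step 4: Probability = 16/24 = 2/3

2/3


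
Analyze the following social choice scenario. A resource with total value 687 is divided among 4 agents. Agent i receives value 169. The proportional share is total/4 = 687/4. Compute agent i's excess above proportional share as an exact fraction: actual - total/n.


Step 1: Proportional share = 687/4
Step 2: Agent's actual allocation = 169
Step 3: Excess = 169 - 687/4 = -11/4

-11/4


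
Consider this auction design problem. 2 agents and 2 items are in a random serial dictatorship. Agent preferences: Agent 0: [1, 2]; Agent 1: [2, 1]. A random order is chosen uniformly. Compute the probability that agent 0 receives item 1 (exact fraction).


Step 1: Agent 0 wants item 1
Step 2: There are 2 possible orderings of agents
Step 3: In 2 orderings, agent 0 gets item 1
Step 4: Probability = 2/2 = 1

1


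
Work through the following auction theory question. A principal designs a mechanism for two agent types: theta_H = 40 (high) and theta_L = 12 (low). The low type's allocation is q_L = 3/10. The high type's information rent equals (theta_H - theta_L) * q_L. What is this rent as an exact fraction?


Step 1: theta_H - theta_L = 40 - 12 = 28
Step 2: Information rent = (theta_H - theta_L) * q_L
Step 3: = 28 * 3/10
Step 4: = 42/5

42/5


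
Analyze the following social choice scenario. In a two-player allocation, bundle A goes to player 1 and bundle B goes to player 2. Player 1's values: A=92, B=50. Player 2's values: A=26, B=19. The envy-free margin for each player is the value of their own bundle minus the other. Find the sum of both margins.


Step 1: Player 1's margin = v1(A) - v1(B) = 92 - 50 = 42
Step 2: Player 2's margin = v2(B) - v2(A) = 19 - 26 = -7
Step 3: Total margin = 42 + -7 = 35

35


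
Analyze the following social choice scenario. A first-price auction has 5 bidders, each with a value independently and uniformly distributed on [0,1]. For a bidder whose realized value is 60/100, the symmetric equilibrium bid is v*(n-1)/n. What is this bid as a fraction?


Step 1: The symmetric BNE bidding function is b(v) = v * (n-1) / n
Step 2: Substitute v = 3/5 and n = 5
Step 3: b = 3/5 * 4/5
Step 4: b = 12/25

12/25


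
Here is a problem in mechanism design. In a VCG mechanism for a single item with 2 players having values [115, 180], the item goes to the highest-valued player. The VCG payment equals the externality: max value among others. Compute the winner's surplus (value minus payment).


Step 1: The winner is the agent with the highest value: agent 1 with value 180
Step 2: Values of other agents: [115]
Step 3: VCG payment = max of others' values = 115
Step 4: Surplus = 180 - 115 = 65

65


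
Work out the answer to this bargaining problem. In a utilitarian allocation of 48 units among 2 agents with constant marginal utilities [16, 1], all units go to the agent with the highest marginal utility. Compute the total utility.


Step 1: The marginal utilities are [16, 1]
Step 2: The highest marginal utility is 16
Step 3: All 48 units go to that agent
Step 4: Total utility = 16 * 48 = 768

768


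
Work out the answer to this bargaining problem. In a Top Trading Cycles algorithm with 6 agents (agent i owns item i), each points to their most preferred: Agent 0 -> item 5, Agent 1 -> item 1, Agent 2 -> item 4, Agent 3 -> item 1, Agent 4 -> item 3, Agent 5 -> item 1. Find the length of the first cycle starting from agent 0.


Step 1: Trace the pointer graph from agent 0: 0 -> 5 -> 1 -> 1
Step 2: A cycle is detected when we revisit agent 1
Step 3: The cycle is: 1 -> 1
Step 4: Cycle length = 1

1


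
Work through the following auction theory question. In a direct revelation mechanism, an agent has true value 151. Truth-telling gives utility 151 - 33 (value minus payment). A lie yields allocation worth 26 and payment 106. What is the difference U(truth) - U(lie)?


Step 1: U(truth) = value - payment = 151 - 33 = 118
Step 2: U(lie) = allocation - payment = 26 - 106 = -80
Step 3: IC gap = 118 - (-80) = 198

198


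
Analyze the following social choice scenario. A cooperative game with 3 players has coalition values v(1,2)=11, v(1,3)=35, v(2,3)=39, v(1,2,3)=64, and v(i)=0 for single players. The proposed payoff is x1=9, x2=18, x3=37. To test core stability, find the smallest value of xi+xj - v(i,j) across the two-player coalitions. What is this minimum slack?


Step 1: Slack for coalition (1,2): x1+x2 - v12 = 27 - 11 = 16
Step 2: Slack for coalition (1,3): x1+x3 - v13 = 46 - 35 = 11
Step 3: Slack for coalition (2,3): x2+x3 - v23 = 55 - 39 = 16
Step 4: Minimum slack = min(16, 11, 16) = 11, attained by (1,3); no pair can gain by deviating, so the allocation is in the core

11


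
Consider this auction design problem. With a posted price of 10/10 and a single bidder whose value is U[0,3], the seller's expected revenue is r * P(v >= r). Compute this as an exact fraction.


Step 1: Posted price r = 1, value support [0,3]
Step 2: P(v >= r) = (3 - 1)/3 = 2/3
Step 3: Expected revenue = r * P(v >= r) = 1 * 2/3
Step 4: Revenue = 2/3

2/3


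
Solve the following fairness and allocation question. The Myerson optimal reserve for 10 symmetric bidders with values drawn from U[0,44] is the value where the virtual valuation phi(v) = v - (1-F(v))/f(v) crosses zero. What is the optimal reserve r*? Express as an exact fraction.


Step 1: For U[0,44], F(v) = v/44 and f(v) = 1/44
Step 2: phi(v) = v - (1 - v/44)/(1/44) = v - (44 - v) = 2v - 44
Step 3: Set phi(r*) = 0: 2r* - 44 = 0
Step 4: r* = 44/2 = 22 (the number of bidders n = 10 does not enter)

22


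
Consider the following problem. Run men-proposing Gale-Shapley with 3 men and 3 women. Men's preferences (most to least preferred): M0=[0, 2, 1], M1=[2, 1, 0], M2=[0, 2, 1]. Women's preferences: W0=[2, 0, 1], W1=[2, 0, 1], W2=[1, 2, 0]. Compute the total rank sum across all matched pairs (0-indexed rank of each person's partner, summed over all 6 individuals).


Step 1: Run Gale-Shapley (men propose, women hold best offer):
  M0 proposes to W0; she accepts
  M1 proposes to W2; she accepts
  M2 proposes to W0; she switches from M0
  M0 proposes to W2; rejected
  M0 proposes to W1; she accepts
Step 2: Final matching: W0-M2, W1-M0, W2-M1
Step 3: 0-indexed ranks (man's rank of his match, then woman's): 0 + 0 + 2 + 1 + 0 + 0
Step 4: Total rank sum = 3

3


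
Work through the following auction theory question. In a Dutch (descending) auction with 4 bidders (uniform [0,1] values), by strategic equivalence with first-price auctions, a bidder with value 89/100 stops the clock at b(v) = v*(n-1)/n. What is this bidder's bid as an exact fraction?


Step 1: Dutch auctions are strategically equivalent to first-price auctions
Step 2: The equilibrium bid is b(v) = v*(n-1)/n
Step 3: b = 89/100 * 3/4
Step 4: b = 267/400

267/400


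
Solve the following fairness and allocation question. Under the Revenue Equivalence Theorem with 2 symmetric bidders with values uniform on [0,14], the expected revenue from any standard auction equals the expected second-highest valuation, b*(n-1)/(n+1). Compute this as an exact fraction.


Step 1: By Revenue Equivalence, expected revenue = b*(n-1)/(n+1)
Step 2: Substituting n = 2, b = 14
Step 3: Revenue = 14*(2-1)/(2+1) = 14*1/3
Step 4: Revenue = 14/3

14/3


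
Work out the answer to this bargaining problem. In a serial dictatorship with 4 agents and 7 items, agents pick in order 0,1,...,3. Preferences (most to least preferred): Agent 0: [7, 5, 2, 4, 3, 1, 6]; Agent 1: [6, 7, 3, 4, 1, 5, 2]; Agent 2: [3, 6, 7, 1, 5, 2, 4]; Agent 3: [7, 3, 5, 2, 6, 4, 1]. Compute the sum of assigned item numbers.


Step 1: Agent 0 picks item 7
Step 2: Agent 1 picks item 6
Step 3: Agent 2 picks item 3
Step 4: Agent 3 picks item 5
Step 5: Sum = 7 + 6 + 3 + 5 = 21

21


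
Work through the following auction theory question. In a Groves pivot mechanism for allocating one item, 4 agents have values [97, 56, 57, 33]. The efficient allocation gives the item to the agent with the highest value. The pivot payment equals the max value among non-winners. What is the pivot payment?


Step 1: The efficient winner is agent 0 with value 97
Step 2: Other agents' values: [56, 57, 33]
Step 3: Pivot payment = max(others) = 57
Step 4: The winner pays 57

57


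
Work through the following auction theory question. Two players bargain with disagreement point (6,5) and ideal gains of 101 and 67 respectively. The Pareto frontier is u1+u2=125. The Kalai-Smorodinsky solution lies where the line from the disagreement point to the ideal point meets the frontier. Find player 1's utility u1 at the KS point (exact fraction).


Step 1: At the KS point, (u1-d1)/r1 = (u2-d2)/r2 = t and u1+u2 = 125
Step 2: u1 = d1 + r1*t and u2 = d2 + r2*t, so (d1 + r1*t) + (d2 + r2*t) = 125
Step 3: t = (125 - 6 - 5)/(101 + 67) = 114/168 = 19/28
Step 4: u1 = d1 + r1*t = 6 + 101 * 19/28 = 2087/28
Step 5: (Check: u2 = d2 + r2*t = 1413/28; u1+u2 = 2087/28 + 1413/28 = 125, on the frontier.)

2087/28


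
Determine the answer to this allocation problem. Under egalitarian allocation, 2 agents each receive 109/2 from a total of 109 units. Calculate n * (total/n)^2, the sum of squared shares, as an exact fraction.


Step 1: Each agent's share = 109/2
Step 2: Square of each share = (109/2)^2 = 11881/4
Step 3: Sum of squares = 2 * 11881/4 = 11881/2

11881/2


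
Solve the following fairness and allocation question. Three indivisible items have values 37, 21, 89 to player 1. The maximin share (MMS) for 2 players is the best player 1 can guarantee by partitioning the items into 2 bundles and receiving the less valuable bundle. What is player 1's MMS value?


Step 1: Item values = 37, 21, 89
Step 2: Enumerate all 2-bundle partitions and take the smaller bundle:
  Partition 1: {37} vs {21,89} -> bundles 37, 110; min = 37
  Partition 2: {21} vs {37,89} -> bundles 21, 126; min = 21
  Partition 3: {89} vs {37,21} -> bundles 89, 58; min = 58
Step 3: MMS = max(37, 21, 58) = 58

58


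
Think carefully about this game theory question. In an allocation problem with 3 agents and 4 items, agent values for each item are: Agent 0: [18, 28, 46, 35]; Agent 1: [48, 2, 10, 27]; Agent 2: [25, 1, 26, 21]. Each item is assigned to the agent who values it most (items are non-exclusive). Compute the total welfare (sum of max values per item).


Step 1: For each item, find the maximum value among all agents.
Step 2: Item 0 -> Agent 1 (value 48)
Step 3: Item 1 -> Agent 0 (value 28)
Step 4: Item 2 -> Agent 0 (value 46)
Step 5: Item 3 -> Agent 0 (value 35)
Step 6: Total welfare = 48 + 28 + 46 + 35 = 157

157


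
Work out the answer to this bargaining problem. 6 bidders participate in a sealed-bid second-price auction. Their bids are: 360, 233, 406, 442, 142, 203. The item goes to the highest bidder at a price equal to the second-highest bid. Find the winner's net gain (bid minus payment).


Step 1: Sort bids in descending order: 442, 406, 360, 233, 203, 142
Step 2: The winning bid is the highest: 442
Step 3: The payment equals the second-highest bid: 406
Step 4: Surplus = winner's bid - payment = 442 - 406 = 36

36


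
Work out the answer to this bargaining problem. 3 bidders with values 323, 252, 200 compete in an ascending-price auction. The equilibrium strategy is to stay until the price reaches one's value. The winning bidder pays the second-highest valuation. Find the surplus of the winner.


Step 1: Identify the highest value: 323
Step 2: Identify the second-highest value: 252
Step 3: The final price = second-highest value = 252
Step 4: Surplus = 323 - 252 = 71

71


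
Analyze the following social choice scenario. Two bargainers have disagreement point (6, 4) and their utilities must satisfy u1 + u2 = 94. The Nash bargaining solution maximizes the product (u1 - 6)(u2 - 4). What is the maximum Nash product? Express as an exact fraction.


Step 1: The Nash solution splits surplus symmetrically above the disagreement point
Step 2: u1 = (total + d1 - d2)/2 = (94 + 6 - 4)/2 = 48
Step 3: u2 = (total - d1 + d2)/2 = (94 - 6 + 4)/2 = 46
Step 4: Nash product = (48 - 6) * (46 - 4)
Step 5: = 42 * 42 = 1764

1764


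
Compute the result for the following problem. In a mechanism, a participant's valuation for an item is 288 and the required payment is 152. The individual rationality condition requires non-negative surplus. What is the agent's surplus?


Step 1: Surplus = value - payment = 288 - 152 = 136
Step 2: IR is satisfied (surplus >= 0)

136


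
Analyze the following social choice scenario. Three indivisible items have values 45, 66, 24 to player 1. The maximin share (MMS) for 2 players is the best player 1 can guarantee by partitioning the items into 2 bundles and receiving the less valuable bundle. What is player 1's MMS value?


Step 1: Item values = 45, 66, 24
Step 2: Enumerate all 2-bundle partitions and take the smaller bundle:
  Partition 1: {45} vs {66,24} -> bundles 45, 90; min = 45
  Partition 2: {66} vs {45,24} -> bundles 66, 69; min = 66
  Partition 3: {24} vs {45,66} -> bundles 24, 111; min = 24
Step 3: MMS = max(45, 66, 24) = 66

66


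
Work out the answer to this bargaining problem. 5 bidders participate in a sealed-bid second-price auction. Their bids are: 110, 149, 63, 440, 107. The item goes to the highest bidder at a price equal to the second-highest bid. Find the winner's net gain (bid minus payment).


Step 1: Sort bids in descending order: 440, 149, 110, 107, 63
Step 2: The winning bid is the highest: 440
Step 3: The payment equals the second-highest bid: 149
Step 4: Surplus = winner's bid - payment = 440 - 149 = 291

291


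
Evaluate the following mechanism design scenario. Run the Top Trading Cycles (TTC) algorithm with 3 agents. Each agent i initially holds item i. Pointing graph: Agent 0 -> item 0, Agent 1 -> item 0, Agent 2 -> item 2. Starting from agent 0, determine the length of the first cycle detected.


Step 1: Trace the pointer graph from agent 0: 0 -> 0
Step 2: A cycle is detected when we revisit agent 0
Step 3: The cycle is: 0 -> 0
Step 4: Cycle length = 1

1


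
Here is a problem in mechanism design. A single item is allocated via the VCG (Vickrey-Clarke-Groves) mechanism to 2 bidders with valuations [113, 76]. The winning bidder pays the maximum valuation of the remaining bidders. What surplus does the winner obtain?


Step 1: The winner is the agent with the highest value: agent 0 with value 113
Step 2: Values of other agents: [76]
Step 3: VCG payment = max of others' values = 76
Step 4: Surplus = 113 - 76 = 37

37


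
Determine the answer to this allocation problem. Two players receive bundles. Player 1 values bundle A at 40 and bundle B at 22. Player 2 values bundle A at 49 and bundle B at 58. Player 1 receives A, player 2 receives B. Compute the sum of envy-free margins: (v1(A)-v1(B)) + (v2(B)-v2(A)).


Step 1: Player 1's margin = v1(A) - v1(B) = 40 - 22 = 18
Step 2: Player 2's margin = v2(B) - v2(A) = 58 - 49 = 9
Step 3: Total margin = 18 + 9 = 27

27


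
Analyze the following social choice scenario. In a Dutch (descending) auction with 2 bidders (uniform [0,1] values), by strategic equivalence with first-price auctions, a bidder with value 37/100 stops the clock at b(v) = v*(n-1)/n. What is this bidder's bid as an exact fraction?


Step 1: Dutch auctions are strategically equivalent to first-price auctions
Step 2: The equilibrium bid is b(v) = v*(n-1)/n
Step 3: b = 37/100 * 1/2
Step 4: b = 37/200

37/200


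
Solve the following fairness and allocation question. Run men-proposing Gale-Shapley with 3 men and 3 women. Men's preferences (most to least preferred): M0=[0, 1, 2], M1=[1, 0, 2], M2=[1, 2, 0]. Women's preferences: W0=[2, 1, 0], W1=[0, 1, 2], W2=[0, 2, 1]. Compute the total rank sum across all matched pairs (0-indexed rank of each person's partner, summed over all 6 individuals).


Step 1: Run Gale-Shapley (men propose, women hold best offer):
  M0 proposes to W0; she accepts
  M1 proposes to W1; she accepts
  M2 proposes to W1; rejected
  M2 proposes to W2; she accepts
Step 2: Final matching: W0-M0, W1-M1, W2-M2
Step 3: 0-indexed ranks (man's rank of his match, then woman's): 0 + 2 + 0 + 1 + 1 + 1
Step 4: Total rank sum = 5

5
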